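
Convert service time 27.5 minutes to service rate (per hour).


mu = 60 / avg_service_time = 60 / 27.5 = 2.18 per hour

2.18 per hour


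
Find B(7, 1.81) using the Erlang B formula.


B(N,A) = (A^N/N!) / sum(A^k/k!, k=0..N) with N=7, A=1.81 = 0.0021

0.0021


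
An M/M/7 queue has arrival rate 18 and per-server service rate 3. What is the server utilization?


rho = lambda/(c*mu) = 18/(7*3) = 0.8571

0.8571


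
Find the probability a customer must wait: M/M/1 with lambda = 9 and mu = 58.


P(wait) = rho = lambda/mu = 9/58 = 0.1552

0.1552


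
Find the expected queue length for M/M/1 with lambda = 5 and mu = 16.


rho = 5/16; Lq = rho^2/(1-rho) = 0.14

0.14


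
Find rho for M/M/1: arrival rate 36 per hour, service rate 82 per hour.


rho = lambda/mu = 36/82 = 0.439

0.439


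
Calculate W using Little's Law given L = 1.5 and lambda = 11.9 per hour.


W = L / lambda = 1.5 / 11.9 = 0.1261 hours

0.1261 hours


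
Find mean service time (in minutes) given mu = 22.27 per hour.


Mean service time = 60/mu = 60/22.27 = 2.69 minutes

2.69 minutes


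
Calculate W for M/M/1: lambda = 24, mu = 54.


W = 1/(mu - lambda) = 1/(54 - 24) = 0.0333 hours

0.0333 hours


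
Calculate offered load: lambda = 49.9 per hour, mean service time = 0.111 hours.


Offered load a = lambda * E[S] = 49.9 * 0.111 = 5.54 Erlangs

5.54 Erlangs


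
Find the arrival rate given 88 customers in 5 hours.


lambda = total arrivals / time = 88 / 5 = 17.6 per hour

17.6 per hour


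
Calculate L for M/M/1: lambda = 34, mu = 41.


rho = 34/41; L = rho/(1-rho) = 4.86

4.86


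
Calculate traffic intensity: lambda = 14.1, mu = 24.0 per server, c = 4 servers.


rho = lambda / (c * mu) = 14.1 / (4 * 24.0) = 0.1469

0.1469


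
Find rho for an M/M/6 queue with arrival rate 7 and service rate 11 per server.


rho = lambda/(c*mu) = 7/(6*11) = 0.1061

0.1061


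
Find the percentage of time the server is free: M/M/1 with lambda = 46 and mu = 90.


Idle fraction = (1 - rho) * 100 = (1 - 46/90) * 100 = 48.9%

48.9%


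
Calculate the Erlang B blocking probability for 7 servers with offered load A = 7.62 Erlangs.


B(N,A) = (A^N/N!) / sum(A^k/k!, k=0..N) with N=7, A=7.62 = 0.2863

0.2863


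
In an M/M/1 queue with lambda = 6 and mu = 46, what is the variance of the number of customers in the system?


rho = 6/46; Var(N) = rho/(1-rho)^2 = 0.17

0.17


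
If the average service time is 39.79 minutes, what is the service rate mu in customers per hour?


mu = 60 / avg_service_time = 60 / 39.79 = 1.51 per hour

1.51 per hour


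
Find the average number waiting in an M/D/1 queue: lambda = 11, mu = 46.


M/D/1: Lq = rho^2 / (2*(1-rho)) where rho = 11/46; Lq = 0.04

0.04


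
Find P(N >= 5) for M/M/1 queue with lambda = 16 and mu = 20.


P(N >= 5) = rho^5 = (16/20)^5 = 0.3277

0.3277


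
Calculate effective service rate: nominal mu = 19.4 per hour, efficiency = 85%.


Effective rate = mu * efficiency = 19.4 * 0.85 = 16.49 per hour

16.49 per hour


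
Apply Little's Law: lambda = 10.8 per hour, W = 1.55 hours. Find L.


L = lambda * W = 10.8 * 1.55 = 16.74

16.74


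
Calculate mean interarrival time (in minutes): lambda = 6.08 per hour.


Mean interarrival time = 60/lambda = 60/6.08 = 9.87 minutes

9.87 minutes


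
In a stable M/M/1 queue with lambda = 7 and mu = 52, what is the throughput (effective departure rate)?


For a stable queue (lambda < mu), throughput = lambda = 7 per hour

7 per hour


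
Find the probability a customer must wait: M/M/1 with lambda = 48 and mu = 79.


P(wait) = rho = lambda/mu = 48/79 = 0.6076

0.6076


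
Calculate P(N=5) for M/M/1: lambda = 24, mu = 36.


rho = 24/36; P(n) = (1-rho)*rho^n = (1-24/36)*(24/36)^5 = 0.0439

0.0439


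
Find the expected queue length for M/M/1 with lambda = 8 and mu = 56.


rho = 8/56; Lq = rho^2/(1-rho) = 0.02

0.02


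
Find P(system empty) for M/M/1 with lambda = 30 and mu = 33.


P0 = 1 - rho = 1 - 30/33 = 0.0909

0.0909


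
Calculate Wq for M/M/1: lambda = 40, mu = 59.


rho = 40/59; Wq = rho/(mu - lambda) = 0.0357 hours

0.0357 hours


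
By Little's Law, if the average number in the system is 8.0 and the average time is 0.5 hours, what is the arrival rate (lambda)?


lambda = L / W = 8.0 / 0.5 = 16.0 per hour

16.0 per hour


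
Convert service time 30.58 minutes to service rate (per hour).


mu = 60 / avg_service_time = 60 / 30.58 = 1.96 per hour

1.96 per hour


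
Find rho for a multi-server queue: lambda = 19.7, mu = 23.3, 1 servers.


rho = lambda / (c * mu) = 19.7 / (1 * 23.3) = 0.8455

0.8455


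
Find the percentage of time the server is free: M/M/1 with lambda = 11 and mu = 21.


Idle fraction = (1 - rho) * 100 = (1 - 11/21) * 100 = 47.6%

47.6%


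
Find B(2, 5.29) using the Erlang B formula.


B(N,A) = (A^N/N!) / sum(A^k/k!, k=0..N) with N=2, A=5.29 = 0.6899

0.6899


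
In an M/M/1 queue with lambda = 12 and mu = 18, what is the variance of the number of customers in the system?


rho = 12/18; Var(N) = rho/(1-rho)^2 = 6.0

6.0


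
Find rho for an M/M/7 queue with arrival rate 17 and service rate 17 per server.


rho = lambda/(c*mu) = 17/(7*17) = 0.1429

0.1429


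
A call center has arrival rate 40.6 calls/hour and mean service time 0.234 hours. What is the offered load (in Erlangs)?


Offered load a = lambda * E[S] = 40.6 * 0.234 = 9.5 Erlangs

9.5 Erlangs


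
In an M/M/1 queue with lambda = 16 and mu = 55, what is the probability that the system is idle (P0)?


P0 = 1 - rho = 1 - 16/55 = 0.7091

0.7091


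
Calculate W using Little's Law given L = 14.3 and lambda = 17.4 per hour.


W = L / lambda = 14.3 / 17.4 = 0.8218 hours

0.8218 hours


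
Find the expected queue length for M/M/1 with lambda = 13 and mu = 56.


rho = 13/56; Lq = rho^2/(1-rho) = 0.07

0.07


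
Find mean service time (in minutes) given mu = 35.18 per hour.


Mean service time = 60/mu = 60/35.18 = 1.71 minutes

1.71 minutes


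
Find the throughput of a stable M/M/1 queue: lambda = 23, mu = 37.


For a stable queue (lambda < mu), throughput = lambda = 23 per hour

23 per hour


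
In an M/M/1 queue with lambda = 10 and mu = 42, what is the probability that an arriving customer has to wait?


P(wait) = rho = lambda/mu = 10/42 = 0.2381

0.2381


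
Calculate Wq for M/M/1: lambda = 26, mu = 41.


rho = 26/41; Wq = rho/(mu - lambda) = 0.0423 hours

0.0423 hours


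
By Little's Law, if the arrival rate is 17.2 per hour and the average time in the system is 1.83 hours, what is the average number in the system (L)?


L = lambda * W = 17.2 * 1.83 = 31.48

31.48


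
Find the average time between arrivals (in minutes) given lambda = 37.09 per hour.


Mean interarrival time = 60/lambda = 60/37.09 = 1.62 minutes

1.62 minutes


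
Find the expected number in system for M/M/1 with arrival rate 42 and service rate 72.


rho = 42/72; L = rho/(1-rho) = 1.4

1.4


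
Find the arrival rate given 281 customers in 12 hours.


lambda = total arrivals / time = 281 / 12 = 23.42 per hour

23.42 per hour


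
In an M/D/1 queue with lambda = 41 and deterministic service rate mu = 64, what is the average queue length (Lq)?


M/D/1: Lq = rho^2 / (2*(1-rho)) where rho = 41/64; Lq = 0.57

0.57


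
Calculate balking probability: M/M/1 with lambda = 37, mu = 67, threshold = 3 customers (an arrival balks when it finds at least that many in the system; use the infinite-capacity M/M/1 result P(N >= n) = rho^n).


P(N >= 3) = rho^3 = (37/67)^3 = 0.1684

0.1684


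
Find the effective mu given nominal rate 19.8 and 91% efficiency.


Effective rate = mu * efficiency = 19.8 * 0.91 = 18.02 per hour

18.02 per hour


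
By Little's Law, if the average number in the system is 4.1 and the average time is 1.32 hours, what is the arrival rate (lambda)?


lambda = L / W = 4.1 / 1.32 = 3.11 per hour

3.11 per hour


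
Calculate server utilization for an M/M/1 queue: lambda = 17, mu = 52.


rho = lambda/mu = 17/52 = 0.3269

0.3269


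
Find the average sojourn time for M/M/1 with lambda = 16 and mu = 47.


W = 1/(mu - lambda) = 1/(47 - 16) = 0.0323 hours

0.0323 hours


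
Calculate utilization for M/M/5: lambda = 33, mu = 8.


rho = lambda/(c*mu) = 33/(5*8) = 0.825

0.825


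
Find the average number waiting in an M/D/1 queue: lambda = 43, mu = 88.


M/D/1: Lq = rho^2 / (2*(1-rho)) where rho = 43/88; Lq = 0.23

0.23


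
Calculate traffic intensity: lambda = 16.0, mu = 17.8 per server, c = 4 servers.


rho = lambda / (c * mu) = 16.0 / (4 * 17.8) = 0.2247

0.2247


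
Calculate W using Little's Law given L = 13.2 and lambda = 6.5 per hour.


W = L / lambda = 13.2 / 6.5 = 2.0308 hours

2.0308 hours


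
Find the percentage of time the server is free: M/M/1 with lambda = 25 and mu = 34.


Idle fraction = (1 - rho) * 100 = (1 - 25/34) * 100 = 26.5%

26.5%


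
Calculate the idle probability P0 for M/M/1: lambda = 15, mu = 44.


P0 = 1 - rho = 1 - 15/44 = 0.6591

0.6591


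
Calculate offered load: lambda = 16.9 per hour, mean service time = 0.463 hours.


Offered load a = lambda * E[S] = 16.9 * 0.463 = 7.82 Erlangs

7.82 Erlangs


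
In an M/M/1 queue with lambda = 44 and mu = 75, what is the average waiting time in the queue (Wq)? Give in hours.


rho = 44/75; Wq = rho/(mu - lambda) = 0.0189 hours

0.0189 hours


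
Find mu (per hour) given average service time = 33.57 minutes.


mu = 60 / avg_service_time = 60 / 33.57 = 1.79 per hour

1.79 per hour


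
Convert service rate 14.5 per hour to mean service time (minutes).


Mean service time = 60/mu = 60/14.5 = 4.14 minutes

4.14 minutes


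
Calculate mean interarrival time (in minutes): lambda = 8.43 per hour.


Mean interarrival time = 60/lambda = 60/8.43 = 7.12 minutes

7.12 minutes


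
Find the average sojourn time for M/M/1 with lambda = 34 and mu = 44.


W = 1/(mu - lambda) = 1/(44 - 34) = 0.1 hours

0.1 hours


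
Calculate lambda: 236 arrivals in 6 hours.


lambda = total arrivals / time = 236 / 6 = 39.33 per hour

39.33 per hour


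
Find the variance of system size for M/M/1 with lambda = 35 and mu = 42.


rho = 35/42; Var(N) = rho/(1-rho)^2 = 30.0

30.0


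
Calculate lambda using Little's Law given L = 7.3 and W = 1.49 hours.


lambda = L / W = 7.3 / 1.49 = 4.9 per hour

4.9 per hour


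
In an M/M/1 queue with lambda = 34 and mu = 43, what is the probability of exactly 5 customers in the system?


rho = 34/43; P(n) = (1-rho)*rho^n = (1-34/43)*(34/43)^5 = 0.0647

0.0647


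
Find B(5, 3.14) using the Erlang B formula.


B(N,A) = (A^N/N!) / sum(A^k/k!, k=0..N) with N=5, A=3.14 = 0.1222

0.1222


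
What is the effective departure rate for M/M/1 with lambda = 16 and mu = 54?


For a stable queue (lambda < mu), throughput = lambda = 16 per hour

16 per hour


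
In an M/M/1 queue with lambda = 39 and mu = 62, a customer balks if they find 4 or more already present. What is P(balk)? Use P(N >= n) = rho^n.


P(N >= 4) = rho^4 = (39/62)^4 = 0.1566

0.1566


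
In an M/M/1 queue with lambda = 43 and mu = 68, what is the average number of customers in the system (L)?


rho = 43/68; L = rho/(1-rho) = 1.72

1.72


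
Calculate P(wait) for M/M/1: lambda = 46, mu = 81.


P(wait) = rho = lambda/mu = 46/81 = 0.5679

0.5679


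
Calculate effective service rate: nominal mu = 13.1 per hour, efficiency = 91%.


Effective rate = mu * efficiency = 13.1 * 0.91 = 11.92 per hour

11.92 per hour


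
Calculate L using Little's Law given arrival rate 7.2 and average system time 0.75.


L = lambda * W = 7.2 * 0.75 = 5.4

5.4


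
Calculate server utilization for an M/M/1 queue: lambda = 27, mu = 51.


rho = lambda/mu = 27/51 = 0.5294

0.5294


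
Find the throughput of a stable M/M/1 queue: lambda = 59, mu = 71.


For a stable queue (lambda < mu), throughput = lambda = 59 per hour

59 per hour


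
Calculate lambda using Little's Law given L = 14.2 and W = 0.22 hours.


lambda = L / W = 14.2 / 0.22 = 64.55 per hour

64.55 per hour


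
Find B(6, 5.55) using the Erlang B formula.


B(N,A) = (A^N/N!) / sum(A^k/k!, k=0..N) with N=6, A=5.55 = 0.2327

0.2327


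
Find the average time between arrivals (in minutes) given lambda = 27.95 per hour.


Mean interarrival time = 60/lambda = 60/27.95 = 2.15 minutes

2.15 minutes


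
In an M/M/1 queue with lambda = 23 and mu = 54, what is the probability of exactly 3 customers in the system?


rho = 23/54; P(n) = (1-rho)*rho^n = (1-23/54)*(23/54)^3 = 0.0444

0.0444


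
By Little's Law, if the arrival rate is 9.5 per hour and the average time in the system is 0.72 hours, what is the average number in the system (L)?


L = lambda * W = 9.5 * 0.72 = 6.84

6.84


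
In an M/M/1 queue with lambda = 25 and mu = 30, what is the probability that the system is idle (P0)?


P0 = 1 - rho = 1 - 25/30 = 0.1667

0.1667


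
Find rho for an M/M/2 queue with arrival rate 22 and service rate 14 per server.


rho = lambda/(c*mu) = 22/(2*14) = 0.7857

0.7857


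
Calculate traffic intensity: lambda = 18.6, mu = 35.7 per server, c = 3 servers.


rho = lambda / (c * mu) = 18.6 / (3 * 35.7) = 0.1737

0.1737


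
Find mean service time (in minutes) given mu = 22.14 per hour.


Mean service time = 60/mu = 60/22.14 = 2.71 minutes

2.71 minutes


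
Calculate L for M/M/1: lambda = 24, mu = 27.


rho = 24/27; L = rho/(1-rho) = 8.0

8.0


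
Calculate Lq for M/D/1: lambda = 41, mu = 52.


M/D/1: Lq = rho^2 / (2*(1-rho)) where rho = 41/52; Lq = 1.47

1.47


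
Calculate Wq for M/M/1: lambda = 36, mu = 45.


rho = 36/45; Wq = rho/(mu - lambda) = 0.0889 hours

0.0889 hours


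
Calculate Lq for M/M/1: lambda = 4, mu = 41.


rho = 4/41; Lq = rho^2/(1-rho) = 0.01

0.01


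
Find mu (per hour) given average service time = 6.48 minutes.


mu = 60 / avg_service_time = 60 / 6.48 = 9.26 per hour

9.26 per hour


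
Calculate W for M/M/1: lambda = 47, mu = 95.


W = 1/(mu - lambda) = 1/(95 - 47) = 0.0208 hours

0.0208 hours


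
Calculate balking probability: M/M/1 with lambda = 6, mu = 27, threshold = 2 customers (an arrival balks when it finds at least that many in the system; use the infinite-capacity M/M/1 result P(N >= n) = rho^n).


P(N >= 2) = rho^2 = (6/27)^2 = 0.0494

0.0494


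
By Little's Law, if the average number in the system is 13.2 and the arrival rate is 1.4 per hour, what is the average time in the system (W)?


W = L / lambda = 13.2 / 1.4 = 9.4286 hours

9.4286 hours


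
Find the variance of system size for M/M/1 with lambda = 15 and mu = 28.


rho = 15/28; Var(N) = rho/(1-rho)^2 = 2.49

2.49


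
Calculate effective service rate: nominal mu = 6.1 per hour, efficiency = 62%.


Effective rate = mu * efficiency = 6.1 * 0.62 = 3.78 per hour

3.78 per hour


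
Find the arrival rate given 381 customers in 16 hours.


lambda = total arrivals / time = 381 / 16 = 23.81 per hour

23.81 per hour


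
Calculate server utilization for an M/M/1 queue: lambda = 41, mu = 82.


rho = lambda/mu = 41/82 = 0.5

0.5


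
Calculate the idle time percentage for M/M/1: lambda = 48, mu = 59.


Idle fraction = (1 - rho) * 100 = (1 - 48/59) * 100 = 18.6%

18.6%


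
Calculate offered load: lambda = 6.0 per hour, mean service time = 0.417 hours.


Offered load a = lambda * E[S] = 6.0 * 0.417 = 2.5 Erlangs

2.5 Erlangs


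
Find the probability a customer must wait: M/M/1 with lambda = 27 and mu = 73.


P(wait) = rho = lambda/mu = 27/73 = 0.3699

0.3699


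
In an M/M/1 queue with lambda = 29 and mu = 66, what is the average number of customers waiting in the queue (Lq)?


rho = 29/66; Lq = rho^2/(1-rho) = 0.34

0.34


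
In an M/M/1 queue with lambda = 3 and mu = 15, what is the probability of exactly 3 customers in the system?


rho = 3/15; P(n) = (1-rho)*rho^n = (1-3/15)*(3/15)^3 = 0.0064

0.0064


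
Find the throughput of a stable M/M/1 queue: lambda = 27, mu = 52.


For a stable queue (lambda < mu), throughput = lambda = 27 per hour

27 per hour


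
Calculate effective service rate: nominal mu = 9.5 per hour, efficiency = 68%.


Effective rate = mu * efficiency = 9.5 * 0.68 = 6.46 per hour

6.46 per hour


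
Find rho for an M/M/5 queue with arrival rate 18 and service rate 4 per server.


rho = lambda/(c*mu) = 18/(5*4) = 0.9

0.9


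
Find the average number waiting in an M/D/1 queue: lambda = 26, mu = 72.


M/D/1: Lq = rho^2 / (2*(1-rho)) where rho = 26/72; Lq = 0.1

0.1


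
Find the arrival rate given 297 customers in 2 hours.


lambda = total arrivals / time = 297 / 2 = 148.5 per hour

148.5 per hour


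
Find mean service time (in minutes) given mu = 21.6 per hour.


Mean service time = 60/mu = 60/21.6 = 2.78 minutes

2.78 minutes


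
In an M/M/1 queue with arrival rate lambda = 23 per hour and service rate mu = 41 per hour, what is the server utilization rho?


rho = lambda/mu = 23/41 = 0.561

0.561


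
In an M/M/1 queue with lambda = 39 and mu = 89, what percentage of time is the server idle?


Idle fraction = (1 - rho) * 100 = (1 - 39/89) * 100 = 56.2%

56.2%


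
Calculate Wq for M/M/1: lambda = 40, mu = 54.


rho = 40/54; Wq = rho/(mu - lambda) = 0.0529 hours

0.0529 hours


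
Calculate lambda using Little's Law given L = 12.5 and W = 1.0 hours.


lambda = L / W = 12.5 / 1.0 = 12.5 per hour

12.5 per hour


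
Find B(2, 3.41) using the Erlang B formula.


B(N,A) = (A^N/N!) / sum(A^k/k!, k=0..N) with N=2, A=3.41 = 0.5687

0.5687


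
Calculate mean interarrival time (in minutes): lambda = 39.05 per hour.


Mean interarrival time = 60/lambda = 60/39.05 = 1.54 minutes

1.54 minutes


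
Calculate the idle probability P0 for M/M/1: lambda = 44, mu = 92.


P0 = 1 - rho = 1 - 44/92 = 0.5217

0.5217


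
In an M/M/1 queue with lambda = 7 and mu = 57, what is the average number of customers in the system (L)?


rho = 7/57; L = rho/(1-rho) = 0.14

0.14


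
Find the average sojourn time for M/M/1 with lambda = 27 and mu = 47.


W = 1/(mu - lambda) = 1/(47 - 27) = 0.05 hours

0.05 hours


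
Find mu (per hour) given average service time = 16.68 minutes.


mu = 60 / avg_service_time = 60 / 16.68 = 3.6 per hour

3.6 per hour


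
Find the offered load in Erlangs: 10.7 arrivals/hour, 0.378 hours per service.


Offered load a = lambda * E[S] = 10.7 * 0.378 = 4.04 Erlangs

4.04 Erlangs


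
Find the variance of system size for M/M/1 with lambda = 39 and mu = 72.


rho = 39/72; Var(N) = rho/(1-rho)^2 = 2.58

2.58


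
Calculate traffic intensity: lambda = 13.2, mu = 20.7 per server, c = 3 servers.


rho = lambda / (c * mu) = 13.2 / (3 * 20.7) = 0.2126

0.2126


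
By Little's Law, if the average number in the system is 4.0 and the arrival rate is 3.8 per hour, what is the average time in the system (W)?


W = L / lambda = 4.0 / 3.8 = 1.0526 hours

1.0526 hours


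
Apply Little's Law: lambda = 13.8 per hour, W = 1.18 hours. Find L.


L = lambda * W = 13.8 * 1.18 = 16.28

16.28


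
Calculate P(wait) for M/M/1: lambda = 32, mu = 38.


P(wait) = rho = lambda/mu = 32/38 = 0.8421

0.8421


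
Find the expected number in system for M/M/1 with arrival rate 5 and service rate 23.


rho = 5/23; L = rho/(1-rho) = 0.28

0.28


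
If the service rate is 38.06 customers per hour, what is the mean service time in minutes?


Mean service time = 60/mu = 60/38.06 = 1.58 minutes

1.58 minutes


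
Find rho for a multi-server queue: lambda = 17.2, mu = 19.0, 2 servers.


rho = lambda / (c * mu) = 17.2 / (2 * 19.0) = 0.4526

0.4526


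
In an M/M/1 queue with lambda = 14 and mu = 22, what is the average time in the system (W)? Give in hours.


W = 1/(mu - lambda) = 1/(22 - 14) = 0.125 hours

0.125 hours


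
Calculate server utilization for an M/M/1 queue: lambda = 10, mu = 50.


rho = lambda/mu = 10/50 = 0.2

0.2


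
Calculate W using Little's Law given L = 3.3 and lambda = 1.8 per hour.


W = L / lambda = 3.3 / 1.8 = 1.8333 hours

1.8333 hours


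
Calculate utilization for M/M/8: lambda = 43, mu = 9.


rho = lambda/(c*mu) = 43/(8*9) = 0.5972

0.5972


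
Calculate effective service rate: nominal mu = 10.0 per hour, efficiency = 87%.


Effective rate = mu * efficiency = 10.0 * 0.87 = 8.7 per hour

8.7 per hour


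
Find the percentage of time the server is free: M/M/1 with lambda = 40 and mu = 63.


Idle fraction = (1 - rho) * 100 = (1 - 40/63) * 100 = 36.5%

36.5%


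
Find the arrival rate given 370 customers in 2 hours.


lambda = total arrivals / time = 370 / 2 = 185.0 per hour

185.0 per hour


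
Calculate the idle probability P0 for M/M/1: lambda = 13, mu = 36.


P0 = 1 - rho = 1 - 13/36 = 0.6389

0.6389


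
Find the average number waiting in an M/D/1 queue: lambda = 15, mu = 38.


M/D/1: Lq = rho^2 / (2*(1-rho)) where rho = 15/38; Lq = 0.13

0.13


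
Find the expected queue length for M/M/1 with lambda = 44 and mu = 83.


rho = 44/83; Lq = rho^2/(1-rho) = 0.6

0.6


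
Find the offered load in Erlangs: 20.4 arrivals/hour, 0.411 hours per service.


Offered load a = lambda * E[S] = 20.4 * 0.411 = 8.38 Erlangs

8.38 Erlangs


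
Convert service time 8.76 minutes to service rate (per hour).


mu = 60 / avg_service_time = 60 / 8.76 = 6.85 per hour

6.85 per hour


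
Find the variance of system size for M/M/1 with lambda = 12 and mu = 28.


rho = 12/28; Var(N) = rho/(1-rho)^2 = 1.31

1.31


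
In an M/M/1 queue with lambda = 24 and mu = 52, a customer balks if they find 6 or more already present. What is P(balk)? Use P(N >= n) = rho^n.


P(N >= 6) = rho^6 = (24/52)^6 = 0.0097

0.0097


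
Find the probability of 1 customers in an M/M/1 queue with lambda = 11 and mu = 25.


rho = 11/25; P(n) = (1-rho)*rho^n = (1-11/25)*(11/25)^1 = 0.2464

0.2464


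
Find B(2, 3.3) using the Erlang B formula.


B(N,A) = (A^N/N!) / sum(A^k/k!, k=0..N) with N=2, A=3.3 = 0.5587

0.5587


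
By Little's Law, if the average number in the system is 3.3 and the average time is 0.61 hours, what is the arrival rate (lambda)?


lambda = L / W = 3.3 / 0.61 = 5.41 per hour

5.41 per hour


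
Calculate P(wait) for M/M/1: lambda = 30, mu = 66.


P(wait) = rho = lambda/mu = 30/66 = 0.4545

0.4545


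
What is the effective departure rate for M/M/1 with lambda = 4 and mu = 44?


For a stable queue (lambda < mu), throughput = lambda = 4 per hour

4 per hour


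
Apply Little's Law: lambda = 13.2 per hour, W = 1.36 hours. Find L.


L = lambda * W = 13.2 * 1.36 = 17.95

17.95


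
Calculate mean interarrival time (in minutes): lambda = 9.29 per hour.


Mean interarrival time = 60/lambda = 60/9.29 = 6.46 minutes

6.46 minutes


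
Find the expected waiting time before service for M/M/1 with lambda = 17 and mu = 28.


rho = 17/28; Wq = rho/(mu - lambda) = 0.0552 hours

0.0552 hours


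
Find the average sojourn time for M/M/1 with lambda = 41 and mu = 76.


W = 1/(mu - lambda) = 1/(76 - 41) = 0.0286 hours

0.0286 hours


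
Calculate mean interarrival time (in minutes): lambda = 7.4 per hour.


Mean interarrival time = 60/lambda = 60/7.4 = 8.11 minutes

8.11 minutes


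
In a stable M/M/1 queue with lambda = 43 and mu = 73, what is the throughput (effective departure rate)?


For a stable queue (lambda < mu), throughput = lambda = 43 per hour

43 per hour


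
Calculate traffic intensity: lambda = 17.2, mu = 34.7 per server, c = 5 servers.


rho = lambda / (c * mu) = 17.2 / (5 * 34.7) = 0.0991

0.0991


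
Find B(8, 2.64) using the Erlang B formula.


B(N,A) = (A^N/N!) / sum(A^k/k!, k=0..N) with N=8, A=2.64 = 0.0042

0.0042


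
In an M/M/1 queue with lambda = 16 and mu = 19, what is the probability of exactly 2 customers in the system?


rho = 16/19; P(n) = (1-rho)*rho^n = (1-16/19)*(16/19)^2 = 0.112

0.112


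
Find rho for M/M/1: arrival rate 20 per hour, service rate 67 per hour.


rho = lambda/mu = 20/67 = 0.2985

0.2985


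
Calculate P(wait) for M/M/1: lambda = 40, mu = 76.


P(wait) = rho = lambda/mu = 40/76 = 0.5263

0.5263


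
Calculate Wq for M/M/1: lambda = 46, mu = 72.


rho = 46/72; Wq = rho/(mu - lambda) = 0.0246 hours

0.0246 hours


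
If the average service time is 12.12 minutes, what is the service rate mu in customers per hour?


mu = 60 / avg_service_time = 60 / 12.12 = 4.95 per hour

4.95 per hour


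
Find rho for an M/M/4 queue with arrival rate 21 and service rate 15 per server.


rho = lambda/(c*mu) = 21/(4*15) = 0.35

0.35


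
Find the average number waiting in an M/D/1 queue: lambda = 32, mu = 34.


M/D/1: Lq = rho^2 / (2*(1-rho)) where rho = 32/34; Lq = 7.53

7.53


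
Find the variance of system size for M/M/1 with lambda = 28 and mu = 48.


rho = 28/48; Var(N) = rho/(1-rho)^2 = 3.36

3.36


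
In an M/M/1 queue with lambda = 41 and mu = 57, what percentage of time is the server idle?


Idle fraction = (1 - rho) * 100 = (1 - 41/57) * 100 = 28.1%

28.1%


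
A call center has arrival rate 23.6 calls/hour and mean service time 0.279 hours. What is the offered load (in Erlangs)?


Offered load a = lambda * E[S] = 23.6 * 0.279 = 6.58 Erlangs

6.58 Erlangs


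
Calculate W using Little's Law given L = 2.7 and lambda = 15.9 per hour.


W = L / lambda = 2.7 / 15.9 = 0.1698 hours

0.1698 hours


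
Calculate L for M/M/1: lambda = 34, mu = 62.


rho = 34/62; L = rho/(1-rho) = 1.21

1.21


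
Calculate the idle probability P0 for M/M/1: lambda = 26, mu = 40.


P0 = 1 - rho = 1 - 26/40 = 0.35

0.35


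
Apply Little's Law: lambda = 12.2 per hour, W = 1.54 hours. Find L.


L = lambda * W = 12.2 * 1.54 = 18.79

18.79


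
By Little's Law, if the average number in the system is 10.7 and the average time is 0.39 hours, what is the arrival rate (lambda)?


lambda = L / W = 10.7 / 0.39 = 27.44 per hour

27.44 per hour


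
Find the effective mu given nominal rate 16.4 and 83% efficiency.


Effective rate = mu * efficiency = 16.4 * 0.83 = 13.61 per hour

13.61 per hour


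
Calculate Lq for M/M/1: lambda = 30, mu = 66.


rho = 30/66; Lq = rho^2/(1-rho) = 0.38

0.38


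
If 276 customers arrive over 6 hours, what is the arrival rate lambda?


lambda = total arrivals / time = 276 / 6 = 46.0 per hour

46.0 per hour


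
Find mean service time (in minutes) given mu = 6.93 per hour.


Mean service time = 60/mu = 60/6.93 = 8.66 minutes

8.66 minutes


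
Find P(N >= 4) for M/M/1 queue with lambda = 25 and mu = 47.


P(N >= 4) = rho^4 = (25/47)^4 = 0.0801

0.0801


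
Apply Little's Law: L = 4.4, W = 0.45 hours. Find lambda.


lambda = L / W = 4.4 / 0.45 = 9.78 per hour

9.78 per hour


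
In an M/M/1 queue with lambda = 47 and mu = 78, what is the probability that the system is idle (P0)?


P0 = 1 - rho = 1 - 47/78 = 0.3974

0.3974


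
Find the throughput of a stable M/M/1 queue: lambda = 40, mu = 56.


For a stable queue (lambda < mu), throughput = lambda = 40 per hour

40 per hour


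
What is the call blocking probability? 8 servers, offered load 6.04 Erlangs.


B(N,A) = (A^N/N!) / sum(A^k/k!, k=0..N) with N=8, A=6.04 = 0.1241

0.1241


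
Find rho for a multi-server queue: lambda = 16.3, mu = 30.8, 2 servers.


rho = lambda / (c * mu) = 16.3 / (2 * 30.8) = 0.2646

0.2646


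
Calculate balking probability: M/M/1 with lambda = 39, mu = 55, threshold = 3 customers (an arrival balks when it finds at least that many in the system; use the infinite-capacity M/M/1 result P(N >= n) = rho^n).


P(N >= 3) = rho^3 = (39/55)^3 = 0.3565

0.3565


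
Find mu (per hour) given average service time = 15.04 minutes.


mu = 60 / avg_service_time = 60 / 15.04 = 3.99 per hour

3.99 per hour


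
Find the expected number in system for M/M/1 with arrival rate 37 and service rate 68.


rho = 37/68; L = rho/(1-rho) = 1.19

1.19


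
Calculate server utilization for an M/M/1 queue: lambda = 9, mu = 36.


rho = lambda/mu = 9/36 = 0.25

0.25


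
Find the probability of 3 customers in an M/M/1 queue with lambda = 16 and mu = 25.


rho = 16/25; P(n) = (1-rho)*rho^n = (1-16/25)*(16/25)^3 = 0.0944

0.0944


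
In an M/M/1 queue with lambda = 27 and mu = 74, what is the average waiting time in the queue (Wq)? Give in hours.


rho = 27/74; Wq = rho/(mu - lambda) = 0.0078 hours

0.0078 hours


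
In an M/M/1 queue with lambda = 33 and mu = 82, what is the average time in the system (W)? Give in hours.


W = 1/(mu - lambda) = 1/(82 - 33) = 0.0204 hours

0.0204 hours


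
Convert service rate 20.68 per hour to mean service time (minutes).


Mean service time = 60/mu = 60/20.68 = 2.9 minutes

2.9 minutes


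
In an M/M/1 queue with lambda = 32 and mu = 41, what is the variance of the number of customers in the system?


rho = 32/41; Var(N) = rho/(1-rho)^2 = 16.2

16.2


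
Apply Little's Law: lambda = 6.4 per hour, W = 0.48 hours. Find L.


L = lambda * W = 6.4 * 0.48 = 3.07

3.07


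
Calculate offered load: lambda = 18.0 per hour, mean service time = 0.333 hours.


Offered load a = lambda * E[S] = 18.0 * 0.333 = 5.99 Erlangs

5.99 Erlangs


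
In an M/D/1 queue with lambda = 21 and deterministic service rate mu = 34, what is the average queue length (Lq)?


M/D/1: Lq = rho^2 / (2*(1-rho)) where rho = 21/34; Lq = 0.5

0.5


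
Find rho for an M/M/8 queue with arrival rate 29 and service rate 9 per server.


rho = lambda/(c*mu) = 29/(8*9) = 0.4028

0.4028


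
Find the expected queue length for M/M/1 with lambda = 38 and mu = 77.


rho = 38/77; Lq = rho^2/(1-rho) = 0.48

0.48


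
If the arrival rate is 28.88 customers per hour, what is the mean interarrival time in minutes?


Mean interarrival time = 60/lambda = 60/28.88 = 2.08 minutes

2.08 minutes


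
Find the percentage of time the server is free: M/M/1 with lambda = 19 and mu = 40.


Idle fraction = (1 - rho) * 100 = (1 - 19/40) * 100 = 52.5%

52.5%


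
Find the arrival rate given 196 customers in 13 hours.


lambda = total arrivals / time = 196 / 13 = 15.08 per hour

15.08 per hour


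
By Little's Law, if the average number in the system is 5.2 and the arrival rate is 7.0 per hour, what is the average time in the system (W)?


W = L / lambda = 5.2 / 7.0 = 0.7429 hours

0.7429 hours


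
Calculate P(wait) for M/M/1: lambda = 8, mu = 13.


P(wait) = rho = lambda/mu = 8/13 = 0.6154

0.6154


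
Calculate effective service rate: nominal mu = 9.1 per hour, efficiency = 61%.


Effective rate = mu * efficiency = 9.1 * 0.61 = 5.55 per hour

5.55 per hour


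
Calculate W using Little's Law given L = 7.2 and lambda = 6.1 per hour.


W = L / lambda = 7.2 / 6.1 = 1.1803 hours

1.1803 hours


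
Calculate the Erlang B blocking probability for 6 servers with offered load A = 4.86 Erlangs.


B(N,A) = (A^N/N!) / sum(A^k/k!, k=0..N) with N=6, A=4.86 = 0.1813

0.1813


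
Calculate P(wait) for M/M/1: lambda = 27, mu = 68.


P(wait) = rho = lambda/mu = 27/68 = 0.3971

0.3971


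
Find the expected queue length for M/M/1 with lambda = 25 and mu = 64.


rho = 25/64; Lq = rho^2/(1-rho) = 0.25

0.25


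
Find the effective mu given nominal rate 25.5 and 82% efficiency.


Effective rate = mu * efficiency = 25.5 * 0.82 = 20.91 per hour

20.91 per hour


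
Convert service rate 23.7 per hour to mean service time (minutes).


Mean service time = 60/mu = 60/23.7 = 2.53 minutes

2.53 minutes


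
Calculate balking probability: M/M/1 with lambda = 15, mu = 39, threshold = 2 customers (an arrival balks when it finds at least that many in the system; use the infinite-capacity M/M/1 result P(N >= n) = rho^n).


P(N >= 2) = rho^2 = (15/39)^2 = 0.1479

0.1479


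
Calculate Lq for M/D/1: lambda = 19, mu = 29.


M/D/1: Lq = rho^2 / (2*(1-rho)) where rho = 19/29; Lq = 0.62

0.62


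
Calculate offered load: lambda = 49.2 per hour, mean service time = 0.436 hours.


Offered load a = lambda * E[S] = 49.2 * 0.436 = 21.45 Erlangs

21.45 Erlangs


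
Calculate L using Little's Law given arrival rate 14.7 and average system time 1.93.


L = lambda * W = 14.7 * 1.93 = 28.37

28.37


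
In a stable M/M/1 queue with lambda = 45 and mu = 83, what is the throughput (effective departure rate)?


For a stable queue (lambda < mu), throughput = lambda = 45 per hour

45 per hour


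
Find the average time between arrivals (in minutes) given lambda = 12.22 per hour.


Mean interarrival time = 60/lambda = 60/12.22 = 4.91 minutes

4.91 minutes


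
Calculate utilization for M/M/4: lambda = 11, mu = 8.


rho = lambda/(c*mu) = 11/(4*8) = 0.3438

0.3438


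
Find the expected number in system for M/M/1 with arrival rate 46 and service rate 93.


rho = 46/93; L = rho/(1-rho) = 0.98

0.98


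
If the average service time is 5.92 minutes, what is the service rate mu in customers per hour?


mu = 60 / avg_service_time = 60 / 5.92 = 10.14 per hour

10.14 per hour


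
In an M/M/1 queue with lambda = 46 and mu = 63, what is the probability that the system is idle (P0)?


P0 = 1 - rho = 1 - 46/63 = 0.2698

0.2698


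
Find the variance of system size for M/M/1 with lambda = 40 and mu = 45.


rho = 40/45; Var(N) = rho/(1-rho)^2 = 72.0

72.0


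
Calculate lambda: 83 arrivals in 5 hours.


lambda = total arrivals / time = 83 / 5 = 16.6 per hour

16.6 per hour


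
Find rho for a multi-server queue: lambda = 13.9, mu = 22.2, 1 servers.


rho = lambda / (c * mu) = 13.9 / (1 * 22.2) = 0.6261

0.6261


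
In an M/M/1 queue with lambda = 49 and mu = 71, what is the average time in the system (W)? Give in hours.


W = 1/(mu - lambda) = 1/(71 - 49) = 0.0455 hours

0.0455 hours


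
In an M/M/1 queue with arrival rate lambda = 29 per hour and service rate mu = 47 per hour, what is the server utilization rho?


rho = lambda/mu = 29/47 = 0.617

0.617


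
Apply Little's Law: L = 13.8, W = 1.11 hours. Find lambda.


lambda = L / W = 13.8 / 1.11 = 12.43 per hour

12.43 per hour


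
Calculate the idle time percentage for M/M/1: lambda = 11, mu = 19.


Idle fraction = (1 - rho) * 100 = (1 - 11/19) * 100 = 42.1%

42.1%


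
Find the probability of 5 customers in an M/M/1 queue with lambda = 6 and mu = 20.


rho = 6/20; P(n) = (1-rho)*rho^n = (1-6/20)*(6/20)^5 = 0.0017

0.0017


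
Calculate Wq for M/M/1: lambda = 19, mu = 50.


rho = 19/50; Wq = rho/(mu - lambda) = 0.0123 hours

0.0123 hours


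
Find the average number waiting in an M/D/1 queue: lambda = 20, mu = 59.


M/D/1: Lq = rho^2 / (2*(1-rho)) where rho = 20/59; Lq = 0.09

0.09


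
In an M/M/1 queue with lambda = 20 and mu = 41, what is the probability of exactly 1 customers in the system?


rho = 20/41; P(n) = (1-rho)*rho^n = (1-20/41)*(20/41)^1 = 0.2499

0.2499


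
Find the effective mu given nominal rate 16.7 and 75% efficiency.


Effective rate = mu * efficiency = 16.7 * 0.75 = 12.53 per hour

12.53 per hour


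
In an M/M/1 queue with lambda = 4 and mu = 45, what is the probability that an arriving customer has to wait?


P(wait) = rho = lambda/mu = 4/45 = 0.0889

0.0889


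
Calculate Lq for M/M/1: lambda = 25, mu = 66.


rho = 25/66; Lq = rho^2/(1-rho) = 0.23

0.23


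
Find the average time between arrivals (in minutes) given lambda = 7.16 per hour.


Mean interarrival time = 60/lambda = 60/7.16 = 8.38 minutes

8.38 minutes


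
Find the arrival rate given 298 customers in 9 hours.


lambda = total arrivals / time = 298 / 9 = 33.11 per hour

33.11 per hour


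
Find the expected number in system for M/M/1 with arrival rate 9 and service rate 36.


rho = 9/36; L = rho/(1-rho) = 0.33

0.33


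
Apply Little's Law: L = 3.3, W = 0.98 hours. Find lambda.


lambda = L / W = 3.3 / 0.98 = 3.37 per hour

3.37 per hour


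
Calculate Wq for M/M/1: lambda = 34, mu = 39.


rho = 34/39; Wq = rho/(mu - lambda) = 0.1744 hours

0.1744 hours


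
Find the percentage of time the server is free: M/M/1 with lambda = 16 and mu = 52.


Idle fraction = (1 - rho) * 100 = (1 - 16/52) * 100 = 69.2%

69.2%


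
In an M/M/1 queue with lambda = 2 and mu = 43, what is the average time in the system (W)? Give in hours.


W = 1/(mu - lambda) = 1/(43 - 2) = 0.0244 hours

0.0244 hours


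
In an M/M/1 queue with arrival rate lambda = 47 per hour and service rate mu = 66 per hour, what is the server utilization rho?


rho = lambda/mu = 47/66 = 0.7121

0.7121


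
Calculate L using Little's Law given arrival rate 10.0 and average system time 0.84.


L = lambda * W = 10.0 * 0.84 = 8.4

8.4


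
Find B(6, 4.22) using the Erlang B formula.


B(N,A) = (A^N/N!) / sum(A^k/k!, k=0..N) with N=6, A=4.22 = 0.1333

0.1333


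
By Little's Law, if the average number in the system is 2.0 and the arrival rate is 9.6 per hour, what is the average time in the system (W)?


W = L / lambda = 2.0 / 9.6 = 0.2083 hours

0.2083 hours


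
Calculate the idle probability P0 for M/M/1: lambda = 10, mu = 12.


P0 = 1 - rho = 1 - 10/12 = 0.1667

0.1667


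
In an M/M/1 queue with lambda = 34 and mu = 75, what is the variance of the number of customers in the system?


rho = 34/75; Var(N) = rho/(1-rho)^2 = 1.52

1.52


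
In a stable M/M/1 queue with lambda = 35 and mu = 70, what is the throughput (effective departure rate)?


For a stable queue (lambda < mu), throughput = lambda = 35 per hour

35 per hour


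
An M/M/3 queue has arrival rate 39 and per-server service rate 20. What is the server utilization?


rho = lambda/(c*mu) = 39/(3*20) = 0.65

0.65


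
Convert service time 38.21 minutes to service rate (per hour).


mu = 60 / avg_service_time = 60 / 38.21 = 1.57 per hour

1.57 per hour


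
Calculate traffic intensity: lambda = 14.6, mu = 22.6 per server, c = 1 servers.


rho = lambda / (c * mu) = 14.6 / (1 * 22.6) = 0.646

0.646


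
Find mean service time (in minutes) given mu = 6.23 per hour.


Mean service time = 60/mu = 60/6.23 = 9.63 minutes

9.63 minutes


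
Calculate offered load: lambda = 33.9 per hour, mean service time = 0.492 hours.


Offered load a = lambda * E[S] = 33.9 * 0.492 = 16.68 Erlangs

16.68 Erlangs


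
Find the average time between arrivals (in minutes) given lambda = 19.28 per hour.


Mean interarrival time = 60/lambda = 60/19.28 = 3.11 minutes

3.11 minutes


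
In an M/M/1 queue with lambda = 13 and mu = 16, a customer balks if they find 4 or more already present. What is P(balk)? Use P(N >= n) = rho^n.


P(N >= 4) = rho^4 = (13/16)^4 = 0.4358

0.4358


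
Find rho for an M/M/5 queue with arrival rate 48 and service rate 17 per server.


rho = lambda/(c*mu) = 48/(5*17) = 0.5647

0.5647


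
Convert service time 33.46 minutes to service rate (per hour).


mu = 60 / avg_service_time = 60 / 33.46 = 1.79 per hour

1.79 per hour
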